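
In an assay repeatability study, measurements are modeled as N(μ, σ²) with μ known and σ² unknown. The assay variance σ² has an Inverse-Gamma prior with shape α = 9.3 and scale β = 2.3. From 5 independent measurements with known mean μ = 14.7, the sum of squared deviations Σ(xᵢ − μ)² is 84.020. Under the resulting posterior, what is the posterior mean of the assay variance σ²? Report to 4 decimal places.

With known mean μ and an Inverse-Gamma(α, β) prior on σ², the Normal likelihood is conjugate: posterior is Inv-Gamma(α + n/2, β + Σ(xᵢ−μ)²/2).
Posterior: Inv-Gamma(9.3 + 5/2, 2.3 + 84.020/2) = Inv-Gamma(11.80, 44.3100).
E[σ²|data] = β/(α−1) = 44.3100/10.80 = 4.1028.

4.1028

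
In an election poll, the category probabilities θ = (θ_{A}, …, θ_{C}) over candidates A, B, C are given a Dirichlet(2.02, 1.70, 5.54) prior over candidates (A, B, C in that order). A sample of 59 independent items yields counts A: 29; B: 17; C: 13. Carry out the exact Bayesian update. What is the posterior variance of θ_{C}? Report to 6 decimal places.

The Dirichlet prior is conjugate to the Multinomial likelihood: each posterior αⱼ = prior αⱼ + observed count nⱼ.
Posterior concentration: (31.02, 18.70, 18.54), total = 68.26.
Var[θ_j] = α_j(Σα−α_j)/((Σα)²(Σα+1)) = 18.54·49.72/(68.26²·69.26) = 0.002856.

0.002856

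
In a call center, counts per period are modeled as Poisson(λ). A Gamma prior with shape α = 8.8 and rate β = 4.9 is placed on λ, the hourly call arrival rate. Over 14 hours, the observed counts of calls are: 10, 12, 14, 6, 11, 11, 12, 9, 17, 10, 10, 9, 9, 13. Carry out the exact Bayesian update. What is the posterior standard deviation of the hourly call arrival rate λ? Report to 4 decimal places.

With a Gamma(shape α, rate β) prior, the Poisson likelihood is conjugate: the posterior is Gamma(α + ΣXᵢ, β + n).
Sum of counts S = 153 over n = 14 hours.
Posterior: Gamma(α+S, β+n) = Gamma(8.8+153, 4.9+14) = Gamma(161.8, 18.9).
SD = √α/β = √161.8/18.9 = 0.6730.

0.6730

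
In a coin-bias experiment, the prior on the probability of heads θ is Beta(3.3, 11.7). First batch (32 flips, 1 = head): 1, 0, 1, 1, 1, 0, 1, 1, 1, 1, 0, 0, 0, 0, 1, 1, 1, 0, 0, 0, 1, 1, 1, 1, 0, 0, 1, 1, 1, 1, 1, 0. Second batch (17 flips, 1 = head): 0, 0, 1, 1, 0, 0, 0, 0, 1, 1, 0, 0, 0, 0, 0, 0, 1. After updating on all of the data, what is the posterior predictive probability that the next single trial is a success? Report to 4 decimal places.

0.4422

The Beta prior is conjugate to a Binomial/Bernoulli likelihood; the update adds successes to α and failures to β.
After batch 1: Beta(3.3+20, 11.7+12) = Beta(23.3, 23.7).
After batch 2: Beta(23.3+5, 23.7+12) = Beta(28.3, 35.7).
For a single future Bernoulli trial, P(success | data) = α/(α+β) = 0.4422.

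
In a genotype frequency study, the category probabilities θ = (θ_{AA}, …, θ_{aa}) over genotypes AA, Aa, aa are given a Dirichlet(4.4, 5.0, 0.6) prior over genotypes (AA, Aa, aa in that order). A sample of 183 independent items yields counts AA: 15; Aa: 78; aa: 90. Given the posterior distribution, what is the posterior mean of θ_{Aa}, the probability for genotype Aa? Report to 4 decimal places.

The Dirichlet prior is conjugate to the Multinomial likelihood: each posterior αⱼ = prior αⱼ + observed count nⱼ.
Posterior concentration: (19.4, 83.0, 90.6), total = 193.0.
E[θ_{Aa}|data] = α_{Aa}/Σα = 83.0/193.0 = 0.4301.

0.4301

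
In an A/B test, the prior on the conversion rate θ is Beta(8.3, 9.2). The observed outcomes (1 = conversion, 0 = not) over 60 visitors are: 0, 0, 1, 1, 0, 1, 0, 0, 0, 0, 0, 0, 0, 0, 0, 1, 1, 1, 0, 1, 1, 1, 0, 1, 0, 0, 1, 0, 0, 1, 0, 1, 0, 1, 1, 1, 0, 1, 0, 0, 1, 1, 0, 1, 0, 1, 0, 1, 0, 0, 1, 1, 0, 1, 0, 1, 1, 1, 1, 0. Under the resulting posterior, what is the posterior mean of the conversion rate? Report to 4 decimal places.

0.4813

The Beta prior is conjugate to a Binomial/Bernoulli likelihood; the update adds successes to α and failures to β.
Posterior: Beta(α+k, β+n−k) = Beta(8.3+29, 9.2+31) = Beta(37.3, 40.2).
Posterior mean = α/(α+β) = 37.3/77.5 = 0.4813.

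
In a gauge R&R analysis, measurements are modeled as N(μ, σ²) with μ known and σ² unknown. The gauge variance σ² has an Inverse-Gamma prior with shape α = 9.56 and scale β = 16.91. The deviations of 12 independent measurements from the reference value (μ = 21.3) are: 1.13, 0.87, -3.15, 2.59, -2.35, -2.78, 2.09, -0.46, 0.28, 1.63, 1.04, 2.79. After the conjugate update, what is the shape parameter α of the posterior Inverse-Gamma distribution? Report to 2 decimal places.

With known mean μ and an Inverse-Gamma(α, β) prior on σ², the Normal likelihood is conjugate: posterior is Inv-Gamma(α + n/2, β + Σ(xᵢ−μ)²/2).
Σ(xᵢ−μ)² = (1.13)² + (0.87)² + (-3.15)² + (2.59)² + (-2.35)² + (-2.78)² + (2.09)² + (-0.46)² + (0.28)² + (1.63)² + (1.04)² + (2.79)² = 48.0960.
Posterior: Inv-Gamma(9.56 + 12/2, 16.91 + 48.0960/2) = Inv-Gamma(15.56, 40.95800).
Posterior α = 15.56.

15.56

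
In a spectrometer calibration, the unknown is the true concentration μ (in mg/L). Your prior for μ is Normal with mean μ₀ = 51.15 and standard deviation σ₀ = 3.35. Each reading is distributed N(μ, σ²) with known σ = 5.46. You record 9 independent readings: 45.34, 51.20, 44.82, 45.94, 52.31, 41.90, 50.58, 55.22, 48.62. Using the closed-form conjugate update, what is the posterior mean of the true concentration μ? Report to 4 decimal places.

For Normal data with known variance σ², a Normal(μ₀, σ₀²) prior on μ is conjugate. Posterior precision = 1/σ₀² + n/σ²; posterior mean is the precision-weighted average of μ₀ and x̄.
Σxᵢ = 45.34 + 51.20 + 44.82 + 45.94 + 52.31 + 41.90 + 50.58 + 55.22 + 48.62 = 435.93, so n·x̄ = 435.93.
σ₀² = 3.35² = 11.2225, σ² = 5.46² = 29.8116; σ² + n·σ₀² = 29.8116 + 9·11.2225 = 130.8141.
Posterior mean = (μ₀/σ₀² + n·x̄/σ²)/(1/σ₀² + n/σ²) = (σ²·μ₀ + σ₀²·n·x̄)/(σ² + n·σ₀²) = (29.8116·51.15 + 11.2225·435.93)/130.8141 = 6417.087765/130.8141 = 49.0550.

49.0550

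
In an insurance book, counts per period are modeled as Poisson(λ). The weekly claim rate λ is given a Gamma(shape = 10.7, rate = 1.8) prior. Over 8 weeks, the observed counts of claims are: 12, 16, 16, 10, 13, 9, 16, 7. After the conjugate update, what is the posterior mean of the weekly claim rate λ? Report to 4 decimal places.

11.1939

With a Gamma(shape α, rate β) prior, the Poisson likelihood is conjugate: the posterior is Gamma(α + ΣXᵢ, β + n).
Sum of counts S = 99 over n = 8 weeks.
Posterior: Gamma(α+S, β+n) = Gamma(10.7+99, 1.8+8) = Gamma(109.7, 9.8).
Posterior mean = α/β = 109.7/9.8 = 11.1939.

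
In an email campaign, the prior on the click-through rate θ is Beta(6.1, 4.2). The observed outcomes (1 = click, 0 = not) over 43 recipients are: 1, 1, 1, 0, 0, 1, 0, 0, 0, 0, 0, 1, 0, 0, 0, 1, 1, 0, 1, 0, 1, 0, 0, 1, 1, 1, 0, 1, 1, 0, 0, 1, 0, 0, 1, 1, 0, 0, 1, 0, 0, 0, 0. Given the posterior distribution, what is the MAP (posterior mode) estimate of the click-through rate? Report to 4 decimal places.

0.4503

The Beta prior is conjugate to a Binomial/Bernoulli likelihood; the update adds successes to α and failures to β.
Posterior: Beta(α+k, β+n−k) = Beta(6.1+18, 4.2+25) = Beta(24.1, 29.2).
Mode of Beta(a,b) for a,b>1 is (a−1)/(a+b−2) = 23.1/51.3 = 0.4503.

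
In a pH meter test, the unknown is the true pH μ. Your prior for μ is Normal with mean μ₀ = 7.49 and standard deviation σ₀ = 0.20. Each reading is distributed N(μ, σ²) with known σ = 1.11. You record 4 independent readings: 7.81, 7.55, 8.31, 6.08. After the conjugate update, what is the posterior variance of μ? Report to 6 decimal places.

For Normal data with known variance σ², a Normal(μ₀, σ₀²) prior on μ is conjugate. Posterior precision = 1/σ₀² + n/σ²; posterior mean is the precision-weighted average of μ₀ and x̄.
σ₀² = 0.20² = 0.04, σ² = 1.11² = 1.2321; σ² + n·σ₀² = 1.2321 + 4·0.04 = 1.3921.
Posterior precision = 1/σ₀² + n/σ² = 1/0.04 + 4/1.2321 = (σ² + n·σ₀²)/(σ₀²σ²) = 1.3921/(0.04·1.2321); posterior variance σₙ² = σ₀²σ²/(σ² + n·σ₀²) = 0.04·1.2321/1.3921 = 0.035403.

0.035403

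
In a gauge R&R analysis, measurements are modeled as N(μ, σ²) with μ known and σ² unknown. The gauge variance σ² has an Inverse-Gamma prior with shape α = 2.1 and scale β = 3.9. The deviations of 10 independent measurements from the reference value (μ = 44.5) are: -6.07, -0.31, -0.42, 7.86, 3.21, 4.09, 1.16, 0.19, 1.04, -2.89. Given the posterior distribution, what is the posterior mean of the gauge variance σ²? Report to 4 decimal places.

With known mean μ and an Inverse-Gamma(α, β) prior on σ², the Normal likelihood is conjugate: posterior is Inv-Gamma(α + n/2, β + Σ(xᵢ−μ)²/2).
Σ(xᵢ−μ)² = (-6.07)² + (-0.31)² + (-0.42)² + (7.86)² + (3.21)² + (4.09)² + (1.16)² + (0.19)² + (1.04)² + (-2.89)² = 136.7446.
Posterior: Inv-Gamma(2.1 + 10/2, 3.9 + 136.7446/2) = Inv-Gamma(7.10, 72.27230).
E[σ²|data] = β/(α−1) = 72.27230/6.10 = 11.8479.

11.8479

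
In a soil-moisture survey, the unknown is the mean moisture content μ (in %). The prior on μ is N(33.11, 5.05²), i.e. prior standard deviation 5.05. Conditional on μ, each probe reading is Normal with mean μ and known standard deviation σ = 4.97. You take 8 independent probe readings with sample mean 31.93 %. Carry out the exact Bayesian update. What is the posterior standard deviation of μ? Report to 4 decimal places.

For Normal data with known variance σ², a Normal(μ₀, σ₀²) prior on μ is conjugate. Posterior precision = 1/σ₀² + n/σ²; posterior mean is the precision-weighted average of μ₀ and x̄.
σ₀² = 5.05² = 25.5025, σ² = 4.97² = 24.7009; σ² + n·σ₀² = 24.7009 + 8·25.5025 = 228.7209.
Posterior precision = 1/σ₀² + n/σ² = 1/25.5025 + 8/24.7009 = (σ² + n·σ₀²)/(σ₀²σ²) = 228.7209/(25.5025·24.7009); posterior variance σₙ² = σ₀²σ²/(σ² + n·σ₀²) = 25.5025·24.7009/228.7209 = 2.754163.
Posterior SD = √σₙ² = √(25.5025·24.7009/228.7209) = 1.6596.

1.6596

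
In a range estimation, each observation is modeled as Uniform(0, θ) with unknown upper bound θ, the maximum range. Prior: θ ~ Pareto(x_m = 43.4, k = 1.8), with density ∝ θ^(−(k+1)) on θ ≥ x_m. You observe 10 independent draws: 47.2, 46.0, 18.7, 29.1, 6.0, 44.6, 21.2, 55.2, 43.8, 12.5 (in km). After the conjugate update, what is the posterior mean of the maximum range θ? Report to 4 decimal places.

A Pareto(scale x_m, shape k) prior on the upper bound θ of Uniform(0, θ) is conjugate: posterior is Pareto(max(x_m, max xᵢ), k + n).
Sample maximum = 55.2; prior scale x_m = 43.4 → posterior scale = max = 55.2.
Posterior shape = 1.8 + 10 = 11.8.
E[θ|data] = k·x_m/(k−1) = 11.8·55.2/10.8 = 60.3111.

60.3111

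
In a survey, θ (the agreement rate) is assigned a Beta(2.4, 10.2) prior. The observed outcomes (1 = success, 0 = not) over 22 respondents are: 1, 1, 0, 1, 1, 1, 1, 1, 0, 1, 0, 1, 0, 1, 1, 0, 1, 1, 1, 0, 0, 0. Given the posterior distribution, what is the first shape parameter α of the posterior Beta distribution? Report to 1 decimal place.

The Beta prior is conjugate to a Binomial/Bernoulli likelihood; the update adds successes to α and failures to β.
Posterior: Beta(α+k, β+n−k) = Beta(2.4+14, 10.2+8) = Beta(16.4, 18.2).
Posterior α = 16.4.

16.4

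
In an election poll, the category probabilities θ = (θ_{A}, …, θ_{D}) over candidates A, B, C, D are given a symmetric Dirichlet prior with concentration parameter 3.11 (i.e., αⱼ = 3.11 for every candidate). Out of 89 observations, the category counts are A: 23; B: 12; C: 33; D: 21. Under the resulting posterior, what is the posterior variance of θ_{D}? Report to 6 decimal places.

0.001769

The Dirichlet prior is conjugate to the Multinomial likelihood: each posterior αⱼ = prior αⱼ + observed count nⱼ.
Posterior concentration: (26.11, 15.11, 36.11, 24.11), total = 101.44.
Var[θ_j] = α_j(Σα−α_j)/((Σα)²(Σα+1)) = 24.11·77.33/(101.44²·102.44) = 0.001769.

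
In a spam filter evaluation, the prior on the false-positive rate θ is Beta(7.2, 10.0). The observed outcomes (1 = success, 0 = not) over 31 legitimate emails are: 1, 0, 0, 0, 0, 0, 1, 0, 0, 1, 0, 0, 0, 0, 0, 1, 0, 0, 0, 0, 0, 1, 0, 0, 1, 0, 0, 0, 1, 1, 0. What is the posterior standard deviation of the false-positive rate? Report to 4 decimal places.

0.0662

The Beta prior is conjugate to a Binomial/Bernoulli likelihood; the update adds successes to α and failures to β.
Posterior: Beta(α+k, β+n−k) = Beta(7.2+8, 10.0+23) = Beta(15.2, 33.0).
Var = αβ/((α+β)²(α+β+1)) = 15.2·33.0/(48.2²·49.2) = 0.00438832; SD = √0.00438832 = 0.0662.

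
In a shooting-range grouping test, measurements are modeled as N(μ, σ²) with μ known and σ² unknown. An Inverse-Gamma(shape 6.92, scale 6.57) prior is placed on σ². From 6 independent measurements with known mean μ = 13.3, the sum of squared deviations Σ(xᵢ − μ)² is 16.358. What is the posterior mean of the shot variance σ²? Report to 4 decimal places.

With known mean μ and an Inverse-Gamma(α, β) prior on σ², the Normal likelihood is conjugate: posterior is Inv-Gamma(α + n/2, β + Σ(xᵢ−μ)²/2).
Posterior: Inv-Gamma(6.92 + 6/2, 6.57 + 16.358/2) = Inv-Gamma(9.92, 14.7490).
E[σ²|data] = β/(α−1) = 14.7490/8.92 = 1.6535.

1.6535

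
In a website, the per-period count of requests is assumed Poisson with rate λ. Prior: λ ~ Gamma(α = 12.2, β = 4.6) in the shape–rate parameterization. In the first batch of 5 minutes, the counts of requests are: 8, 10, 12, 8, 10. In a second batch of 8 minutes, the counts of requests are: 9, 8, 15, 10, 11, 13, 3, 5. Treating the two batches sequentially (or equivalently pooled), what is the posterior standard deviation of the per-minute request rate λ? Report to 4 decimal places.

With a Gamma(shape α, rate β) prior, the Poisson likelihood is conjugate: the posterior is Gamma(α + ΣXᵢ, β + n).
Batch 1: sum of counts S = 48 over n = 5 minutes.
After batch 1: Gamma(α+S, β+n) = Gamma(12.2+48, 4.6+5) = Gamma(60.2, 9.6).
Batch 2: sum of counts S = 74 over n = 8 minutes.
After batch 2: Gamma(α+S, β+n) = Gamma(60.2+74, 9.6+8) = Gamma(134.2, 17.6).
SD = √α/β = √134.2/17.6 = 0.6582.

0.6582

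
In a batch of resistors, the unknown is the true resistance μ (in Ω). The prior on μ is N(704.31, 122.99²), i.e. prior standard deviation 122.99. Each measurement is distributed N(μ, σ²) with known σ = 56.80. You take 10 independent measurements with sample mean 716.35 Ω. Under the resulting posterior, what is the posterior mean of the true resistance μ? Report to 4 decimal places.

716.0986

For Normal data with known variance σ², a Normal(μ₀, σ₀²) prior on μ is conjugate. Posterior precision = 1/σ₀² + n/σ²; posterior mean is the precision-weighted average of μ₀ and x̄.
n·x̄ = 10·716.35 = 7163.5.
σ₀² = 122.99² = 15126.5401, σ² = 56.80² = 3226.24; σ² + n·σ₀² = 3226.24 + 10·15126.5401 = 154491.641.
Posterior mean = (μ₀/σ₀² + n·x̄/σ²)/(1/σ₀² + n/σ²) = (σ²·μ₀ + σ₀²·n·x̄)/(σ² + n·σ₀²) = (3226.24·704.31 + 15126.5401·7163.5)/154491.641 = 110631243.10075/154491.641 = 716.0986.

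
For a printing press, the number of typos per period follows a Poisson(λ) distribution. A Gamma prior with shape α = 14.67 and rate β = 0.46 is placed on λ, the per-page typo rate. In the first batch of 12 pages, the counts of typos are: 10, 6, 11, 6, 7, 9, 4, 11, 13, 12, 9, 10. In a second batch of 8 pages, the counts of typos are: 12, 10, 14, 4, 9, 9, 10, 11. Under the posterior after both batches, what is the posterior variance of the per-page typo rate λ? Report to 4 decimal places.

0.4818

With a Gamma(shape α, rate β) prior, the Poisson likelihood is conjugate: the posterior is Gamma(α + ΣXᵢ, β + n).
Batch 1: sum of counts S = 108 over n = 12 pages.
After batch 1: Gamma(α+S, β+n) = Gamma(14.67+108, 0.46+12) = Gamma(122.67, 12.46).
Batch 2: sum of counts S = 79 over n = 8 pages.
After batch 2: Gamma(α+S, β+n) = Gamma(122.67+79, 12.46+8) = Gamma(201.67, 20.46).
Var = α/β² = 201.67/20.46² = 0.4818.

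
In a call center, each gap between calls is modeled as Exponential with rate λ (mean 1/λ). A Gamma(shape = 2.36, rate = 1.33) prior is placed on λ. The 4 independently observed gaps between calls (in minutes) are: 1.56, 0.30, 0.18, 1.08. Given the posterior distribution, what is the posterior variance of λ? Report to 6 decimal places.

With a Gamma(shape α, rate β) prior on the exponential rate λ, the posterior after n observations with total T = Σxᵢ is Gamma(α+n, β+T).
Sum of observations T = 3.12 minutes; n = 4.
Posterior: Gamma(2.36+4, 1.33+3.12) = Gamma(6.36, 4.45).
Var = α/β² = 0.321172.

0.321172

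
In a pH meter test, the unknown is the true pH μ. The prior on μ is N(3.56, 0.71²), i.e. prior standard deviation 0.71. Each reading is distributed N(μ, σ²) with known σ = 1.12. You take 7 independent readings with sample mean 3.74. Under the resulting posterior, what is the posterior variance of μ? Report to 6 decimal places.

For Normal data with known variance σ², a Normal(μ₀, σ₀²) prior on μ is conjugate. Posterior precision = 1/σ₀² + n/σ²; posterior mean is the precision-weighted average of μ₀ and x̄.
σ₀² = 0.71² = 0.5041, σ² = 1.12² = 1.2544; σ² + n·σ₀² = 1.2544 + 7·0.5041 = 4.7831.
Posterior precision = 1/σ₀² + n/σ² = 1/0.5041 + 7/1.2544 = (σ² + n·σ₀²)/(σ₀²σ²) = 4.7831/(0.5041·1.2544); posterior variance σₙ² = σ₀²σ²/(σ² + n·σ₀²) = 0.5041·1.2544/4.7831 = 0.132204.

0.132204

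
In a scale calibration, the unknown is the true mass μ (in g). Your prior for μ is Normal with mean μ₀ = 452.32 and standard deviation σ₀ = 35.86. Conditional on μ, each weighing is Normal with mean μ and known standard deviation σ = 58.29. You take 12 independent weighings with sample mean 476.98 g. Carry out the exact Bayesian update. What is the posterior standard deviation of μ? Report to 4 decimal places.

15.2332

For Normal data with known variance σ², a Normal(μ₀, σ₀²) prior on μ is conjugate. Posterior precision = 1/σ₀² + n/σ²; posterior mean is the precision-weighted average of μ₀ and x̄.
σ₀² = 35.86² = 1285.9396, σ² = 58.29² = 3397.7241; σ² + n·σ₀² = 3397.7241 + 12·1285.9396 = 18828.9993.
Posterior precision = 1/σ₀² + n/σ² = 1/1285.9396 + 12/3397.7241 = (σ² + n·σ₀²)/(σ₀²σ²) = 18828.9993/(1285.9396·3397.7241); posterior variance σₙ² = σ₀²σ²/(σ² + n·σ₀²) = 1285.9396·3397.7241/18828.9993 = 232.049930.
Posterior SD = √σₙ² = √(1285.9396·3397.7241/18828.9993) = 15.2332.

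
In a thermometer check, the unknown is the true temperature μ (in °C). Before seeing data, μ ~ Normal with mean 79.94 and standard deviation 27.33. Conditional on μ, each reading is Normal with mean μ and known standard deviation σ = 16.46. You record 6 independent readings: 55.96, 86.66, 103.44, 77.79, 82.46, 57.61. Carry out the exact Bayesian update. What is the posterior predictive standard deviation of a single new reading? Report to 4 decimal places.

For Normal data with known variance σ², a Normal(μ₀, σ₀²) prior on μ is conjugate. Posterior precision = 1/σ₀² + n/σ²; posterior mean is the precision-weighted average of μ₀ and x̄.
σ₀² = 27.33² = 746.9289, σ² = 16.46² = 270.9316; σ² + n·σ₀² = 270.9316 + 6·746.9289 = 4752.505.
Posterior precision = 1/σ₀² + n/σ² = 1/746.9289 + 6/270.9316 = (σ² + n·σ₀²)/(σ₀²σ²) = 4752.505/(746.9289·270.9316); posterior variance σₙ² = σ₀²σ²/(σ² + n·σ₀²) = 746.9289·270.9316/4752.505 = 42.581048.
Predictive variance for one new observation = σₙ² + σ² = 746.9289·270.9316/4752.505 + 270.9316 = σ²·(σ₀² + 4752.505)/4752.505 = 270.9316·5499.4339/4752.505 = 313.512648; SD = √(270.9316·5499.4339/4752.505) = 17.7063.

17.7063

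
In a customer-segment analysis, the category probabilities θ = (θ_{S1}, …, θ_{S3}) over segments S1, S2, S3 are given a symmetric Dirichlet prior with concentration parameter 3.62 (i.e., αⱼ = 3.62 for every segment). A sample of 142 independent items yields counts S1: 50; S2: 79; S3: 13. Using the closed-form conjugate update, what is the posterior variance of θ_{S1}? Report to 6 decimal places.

0.001480

The Dirichlet prior is conjugate to the Multinomial likelihood: each posterior αⱼ = prior αⱼ + observed count nⱼ.
Posterior concentration: (53.62, 82.62, 16.62), total = 152.86.
Var[θ_j] = α_j(Σα−α_j)/((Σα)²(Σα+1)) = 53.62·99.24/(152.86²·153.86) = 0.001480.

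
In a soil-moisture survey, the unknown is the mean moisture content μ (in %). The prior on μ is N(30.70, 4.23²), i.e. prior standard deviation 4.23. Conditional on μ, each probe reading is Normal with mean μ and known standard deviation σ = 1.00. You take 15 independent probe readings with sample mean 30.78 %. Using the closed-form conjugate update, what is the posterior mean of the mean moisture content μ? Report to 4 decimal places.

For Normal data with known variance σ², a Normal(μ₀, σ₀²) prior on μ is conjugate. Posterior precision = 1/σ₀² + n/σ²; posterior mean is the precision-weighted average of μ₀ and x̄.
n·x̄ = 15·30.78 = 461.7.
σ₀² = 4.23² = 17.8929, σ² = 1.00² = 1; σ² + n·σ₀² = 1 + 15·17.8929 = 269.3935.
Posterior mean = (μ₀/σ₀² + n·x̄/σ²)/(1/σ₀² + n/σ²) = (σ²·μ₀ + σ₀²·n·x̄)/(σ² + n·σ₀²) = (1·30.70 + 17.8929·461.7)/269.3935 = 8291.85193/269.3935 = 30.7797.

30.7797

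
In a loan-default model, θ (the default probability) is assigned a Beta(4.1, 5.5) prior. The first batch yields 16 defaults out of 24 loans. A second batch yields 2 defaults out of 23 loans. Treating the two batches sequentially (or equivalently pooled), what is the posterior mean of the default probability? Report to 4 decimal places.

The Beta prior is conjugate to a Binomial/Bernoulli likelihood; the update adds successes to α and failures to β.
After batch 1: Beta(4.1+16, 5.5+8) = Beta(20.1, 13.5).
After batch 2: Beta(20.1+2, 13.5+21) = Beta(22.1, 34.5).
Posterior mean = α/(α+β) = 22.1/56.6 = 0.3905.

0.3905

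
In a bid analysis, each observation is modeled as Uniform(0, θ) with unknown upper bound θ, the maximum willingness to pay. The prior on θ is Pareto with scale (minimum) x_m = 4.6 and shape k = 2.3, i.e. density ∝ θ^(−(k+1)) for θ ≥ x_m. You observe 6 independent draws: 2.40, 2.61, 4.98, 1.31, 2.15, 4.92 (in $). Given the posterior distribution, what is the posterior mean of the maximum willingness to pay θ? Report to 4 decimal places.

5.6622

A Pareto(scale x_m, shape k) prior on the upper bound θ of Uniform(0, θ) is conjugate: posterior is Pareto(max(x_m, max xᵢ), k + n).
Sample maximum = 4.98; prior scale x_m = 4.6 → posterior scale = max = 4.98.
Posterior shape = 2.3 + 6 = 8.3.
E[θ|data] = k·x_m/(k−1) = 8.3·4.98/7.3 = 5.6622.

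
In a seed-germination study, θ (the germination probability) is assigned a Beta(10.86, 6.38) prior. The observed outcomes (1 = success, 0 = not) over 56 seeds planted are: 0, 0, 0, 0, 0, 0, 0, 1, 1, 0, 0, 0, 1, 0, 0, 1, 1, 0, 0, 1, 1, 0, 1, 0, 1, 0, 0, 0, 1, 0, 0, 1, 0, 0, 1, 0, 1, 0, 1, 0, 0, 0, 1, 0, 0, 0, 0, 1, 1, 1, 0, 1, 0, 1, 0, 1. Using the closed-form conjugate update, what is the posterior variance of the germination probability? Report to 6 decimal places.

0.003311

The Beta prior is conjugate to a Binomial/Bernoulli likelihood; the update adds successes to α and failures to β.
Posterior: Beta(α+k, β+n−k) = Beta(10.86+21, 6.38+35) = Beta(31.86, 41.38).
Var = αβ/((α+β)²(α+β+1)) = 31.86·41.38/(73.24²·74.24) = 0.003311.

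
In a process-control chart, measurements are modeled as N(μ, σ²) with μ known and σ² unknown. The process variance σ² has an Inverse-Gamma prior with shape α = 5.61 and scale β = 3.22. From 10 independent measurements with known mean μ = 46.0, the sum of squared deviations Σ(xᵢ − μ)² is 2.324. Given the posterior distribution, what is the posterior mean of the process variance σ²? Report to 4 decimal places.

With known mean μ and an Inverse-Gamma(α, β) prior on σ², the Normal likelihood is conjugate: posterior is Inv-Gamma(α + n/2, β + Σ(xᵢ−μ)²/2).
Posterior: Inv-Gamma(5.61 + 10/2, 3.22 + 2.324/2) = Inv-Gamma(10.61, 4.3820).
E[σ²|data] = β/(α−1) = 4.3820/9.61 = 0.4560.

0.4560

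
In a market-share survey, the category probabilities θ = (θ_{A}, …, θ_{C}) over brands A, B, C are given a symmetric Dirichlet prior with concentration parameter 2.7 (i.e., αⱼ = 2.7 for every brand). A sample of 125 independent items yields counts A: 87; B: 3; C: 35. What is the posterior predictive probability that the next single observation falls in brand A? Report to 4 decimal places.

The Dirichlet prior is conjugate to the Multinomial likelihood: each posterior αⱼ = prior αⱼ + observed count nⱼ.
Posterior concentration: (89.7, 5.7, 37.7), total = 133.1.
P(next = A | data) = α_{A}/Σα = 0.6739.

0.6739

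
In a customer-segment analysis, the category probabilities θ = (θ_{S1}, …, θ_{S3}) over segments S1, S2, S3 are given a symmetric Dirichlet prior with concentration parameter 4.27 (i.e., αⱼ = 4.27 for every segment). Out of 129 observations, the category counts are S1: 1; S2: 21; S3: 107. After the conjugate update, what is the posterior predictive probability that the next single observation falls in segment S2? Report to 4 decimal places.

0.1782

The Dirichlet prior is conjugate to the Multinomial likelihood: each posterior αⱼ = prior αⱼ + observed count nⱼ.
Posterior concentration: (5.27, 25.27, 111.27), total = 141.81.
P(next = S2 | data) = α_{S2}/Σα = 0.1782.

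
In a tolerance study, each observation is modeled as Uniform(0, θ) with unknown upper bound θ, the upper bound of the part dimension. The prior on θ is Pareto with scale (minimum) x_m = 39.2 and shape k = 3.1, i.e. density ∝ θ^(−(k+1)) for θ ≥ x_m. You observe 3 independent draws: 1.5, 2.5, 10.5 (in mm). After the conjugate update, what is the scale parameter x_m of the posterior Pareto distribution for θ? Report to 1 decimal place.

A Pareto(scale x_m, shape k) prior on the upper bound θ of Uniform(0, θ) is conjugate: posterior is Pareto(max(x_m, max xᵢ), k + n).
Sample maximum = 10.5; prior scale x_m = 39.2 → posterior scale = max = 39.2.
Posterior shape = 3.1 + 3 = 6.1.
Posterior scale x_m = 39.2.

39.2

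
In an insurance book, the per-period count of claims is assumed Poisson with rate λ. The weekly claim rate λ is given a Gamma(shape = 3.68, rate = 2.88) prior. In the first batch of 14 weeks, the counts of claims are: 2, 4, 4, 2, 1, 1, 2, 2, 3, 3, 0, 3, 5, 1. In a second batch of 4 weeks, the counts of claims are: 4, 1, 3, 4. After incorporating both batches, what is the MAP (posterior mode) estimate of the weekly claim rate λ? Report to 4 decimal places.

2.2835

With a Gamma(shape α, rate β) prior, the Poisson likelihood is conjugate: the posterior is Gamma(α + ΣXᵢ, β + n).
Batch 1: sum of counts S = 33 over n = 14 weeks.
After batch 1: Gamma(α+S, β+n) = Gamma(3.68+33, 2.88+14) = Gamma(36.68, 16.88).
Batch 2: sum of counts S = 12 over n = 4 weeks.
After batch 2: Gamma(α+S, β+n) = Gamma(36.68+12, 16.88+4) = Gamma(48.68, 20.88).
Mode of Gamma(α,β) for α≥1 is (α−1)/β = 47.68/20.88 = 2.2835.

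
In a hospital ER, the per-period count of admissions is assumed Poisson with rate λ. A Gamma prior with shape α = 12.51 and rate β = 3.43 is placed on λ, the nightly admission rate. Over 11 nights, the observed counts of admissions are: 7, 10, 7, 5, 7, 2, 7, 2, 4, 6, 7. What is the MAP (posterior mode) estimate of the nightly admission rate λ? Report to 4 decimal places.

5.2328

With a Gamma(shape α, rate β) prior, the Poisson likelihood is conjugate: the posterior is Gamma(α + ΣXᵢ, β + n).
Sum of counts S = 64 over n = 11 nights.
Posterior: Gamma(α+S, β+n) = Gamma(12.51+64, 3.43+11) = Gamma(76.51, 14.43).
Mode of Gamma(α,β) for α≥1 is (α−1)/β = 75.51/14.43 = 5.2328.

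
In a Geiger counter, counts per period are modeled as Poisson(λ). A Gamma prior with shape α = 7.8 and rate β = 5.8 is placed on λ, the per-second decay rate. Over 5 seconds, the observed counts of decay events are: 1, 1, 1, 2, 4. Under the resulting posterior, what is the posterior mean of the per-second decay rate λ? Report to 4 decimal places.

1.5556

With a Gamma(shape α, rate β) prior, the Poisson likelihood is conjugate: the posterior is Gamma(α + ΣXᵢ, β + n).
Sum of counts S = 9 over n = 5 seconds.
Posterior: Gamma(α+S, β+n) = Gamma(7.8+9, 5.8+5) = Gamma(16.8, 10.8).
Posterior mean = α/β = 16.8/10.8 = 1.5556.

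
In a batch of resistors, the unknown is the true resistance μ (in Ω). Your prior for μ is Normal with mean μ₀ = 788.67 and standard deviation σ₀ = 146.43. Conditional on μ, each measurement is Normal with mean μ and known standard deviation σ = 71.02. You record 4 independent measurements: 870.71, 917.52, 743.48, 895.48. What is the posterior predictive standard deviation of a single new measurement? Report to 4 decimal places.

For Normal data with known variance σ², a Normal(μ₀, σ₀²) prior on μ is conjugate. Posterior precision = 1/σ₀² + n/σ²; posterior mean is the precision-weighted average of μ₀ and x̄.
σ₀² = 146.43² = 21441.7449, σ² = 71.02² = 5043.8404; σ² + n·σ₀² = 5043.8404 + 4·21441.7449 = 90810.82.
Posterior precision = 1/σ₀² + n/σ² = 1/21441.7449 + 4/5043.8404 = (σ² + n·σ₀²)/(σ₀²σ²) = 90810.82/(21441.7449·5043.8404); posterior variance σₙ² = σ₀²σ²/(σ² + n·σ₀²) = 21441.7449·5043.8404/90810.82 = 1190.923495.
Predictive variance for one new observation = σₙ² + σ² = 21441.7449·5043.8404/90810.82 + 5043.8404 = σ²·(σ₀² + 90810.82)/90810.82 = 5043.8404·112252.5649/90810.82 = 6234.763895; SD = √(5043.8404·112252.5649/90810.82) = 78.9605.

78.9605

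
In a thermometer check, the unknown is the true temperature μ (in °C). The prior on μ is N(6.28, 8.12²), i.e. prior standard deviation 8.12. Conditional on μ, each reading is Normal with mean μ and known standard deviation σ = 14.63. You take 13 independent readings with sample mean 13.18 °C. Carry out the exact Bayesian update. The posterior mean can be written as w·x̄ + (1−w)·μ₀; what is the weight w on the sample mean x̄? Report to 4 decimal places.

For Normal data with known variance σ², a Normal(μ₀, σ₀²) prior on μ is conjugate. Posterior precision = 1/σ₀² + n/σ²; posterior mean is the precision-weighted average of μ₀ and x̄.
σ₀² = 8.12² = 65.9344, σ² = 14.63² = 214.0369. Prior precision 1/σ₀² = 1/65.9344; data precision n/σ² = 13/214.0369.
w = (n/σ²)/(1/σ₀² + n/σ²) = n·σ₀²/(σ² + n·σ₀²) = 13·65.9344/(214.0369 + 13·65.9344) = 857.1472/1071.1841 = 0.8002.

0.8002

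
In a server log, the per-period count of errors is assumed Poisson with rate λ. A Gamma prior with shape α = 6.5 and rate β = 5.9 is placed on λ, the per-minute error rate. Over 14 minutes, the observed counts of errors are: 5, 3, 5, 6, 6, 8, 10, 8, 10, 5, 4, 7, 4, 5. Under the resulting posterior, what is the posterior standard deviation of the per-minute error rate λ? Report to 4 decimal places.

With a Gamma(shape α, rate β) prior, the Poisson likelihood is conjugate: the posterior is Gamma(α + ΣXᵢ, β + n).
Sum of counts S = 86 over n = 14 minutes.
Posterior: Gamma(α+S, β+n) = Gamma(6.5+86, 5.9+14) = Gamma(92.5, 19.9).
SD = √α/β = √92.5/19.9 = 0.4833.

0.4833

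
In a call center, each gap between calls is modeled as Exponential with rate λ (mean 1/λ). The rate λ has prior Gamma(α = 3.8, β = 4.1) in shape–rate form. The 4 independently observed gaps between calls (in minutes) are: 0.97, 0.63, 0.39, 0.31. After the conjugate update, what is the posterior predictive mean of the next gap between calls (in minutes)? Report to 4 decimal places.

With a Gamma(shape α, rate β) prior on the exponential rate λ, the posterior after n observations with total T = Σxᵢ is Gamma(α+n, β+T).
Sum of observations T = 2.30 minutes; n = 4.
Posterior: Gamma(3.8+4, 4.1+2.30) = Gamma(7.8, 6.40).
The predictive distribution for the next observation is Lomax; its mean is β/(α−1) = 6.40/6.8 = 0.9412.

0.9412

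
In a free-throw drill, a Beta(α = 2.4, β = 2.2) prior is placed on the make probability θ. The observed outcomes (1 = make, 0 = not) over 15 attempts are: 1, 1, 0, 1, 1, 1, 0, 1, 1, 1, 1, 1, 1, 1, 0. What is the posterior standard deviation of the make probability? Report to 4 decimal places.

The Beta prior is conjugate to a Binomial/Bernoulli likelihood; the update adds successes to α and failures to β.
Posterior: Beta(α+k, β+n−k) = Beta(2.4+12, 2.2+3) = Beta(14.4, 5.2).
Var = αβ/((α+β)²(α+β+1)) = 14.4·5.2/(19.6²·20.6) = 0.00946208; SD = √0.00946208 = 0.0973.

0.0973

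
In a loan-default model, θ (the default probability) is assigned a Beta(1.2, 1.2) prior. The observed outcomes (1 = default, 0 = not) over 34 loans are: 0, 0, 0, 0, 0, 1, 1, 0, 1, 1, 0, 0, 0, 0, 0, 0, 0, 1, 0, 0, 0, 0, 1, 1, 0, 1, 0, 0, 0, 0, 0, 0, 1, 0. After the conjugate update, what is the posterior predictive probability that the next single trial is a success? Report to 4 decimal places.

0.2802

The Beta prior is conjugate to a Binomial/Bernoulli likelihood; the update adds successes to α and failures to β.
Posterior: Beta(α+k, β+n−k) = Beta(1.2+9, 1.2+25) = Beta(10.2, 26.2).
For a single future Bernoulli trial, P(success | data) = α/(α+β) = 0.2802.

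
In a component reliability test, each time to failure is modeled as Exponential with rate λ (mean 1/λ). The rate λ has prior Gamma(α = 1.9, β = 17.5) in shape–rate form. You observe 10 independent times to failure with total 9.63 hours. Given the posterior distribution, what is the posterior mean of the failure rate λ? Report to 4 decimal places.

With a Gamma(shape α, rate β) prior on the exponential rate λ, the posterior after n observations with total T = Σxᵢ is Gamma(α+n, β+T).
Posterior: Gamma(1.9+10, 17.5+9.63) = Gamma(11.9, 27.13).
Posterior mean of λ = α/β = 11.9/27.13 = 0.4386.

0.4386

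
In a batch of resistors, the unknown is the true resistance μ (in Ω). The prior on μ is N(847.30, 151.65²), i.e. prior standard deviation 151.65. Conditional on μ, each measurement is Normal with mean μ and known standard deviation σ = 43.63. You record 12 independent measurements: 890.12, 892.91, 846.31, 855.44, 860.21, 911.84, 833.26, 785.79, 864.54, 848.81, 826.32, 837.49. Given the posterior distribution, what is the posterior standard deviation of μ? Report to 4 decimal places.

12.5517

For Normal data with known variance σ², a Normal(μ₀, σ₀²) prior on μ is conjugate. Posterior precision = 1/σ₀² + n/σ²; posterior mean is the precision-weighted average of μ₀ and x̄.
σ₀² = 151.65² = 22997.7225, σ² = 43.63² = 1903.5769; σ² + n·σ₀² = 1903.5769 + 12·22997.7225 = 277876.2469.
Posterior precision = 1/σ₀² + n/σ² = 1/22997.7225 + 12/1903.5769 = (σ² + n·σ₀²)/(σ₀²σ²) = 277876.2469/(22997.7225·1903.5769); posterior variance σₙ² = σ₀²σ²/(σ² + n·σ₀²) = 22997.7225·1903.5769/277876.2469 = 157.544712.
Posterior SD = √σₙ² = √(22997.7225·1903.5769/277876.2469) = 12.5517.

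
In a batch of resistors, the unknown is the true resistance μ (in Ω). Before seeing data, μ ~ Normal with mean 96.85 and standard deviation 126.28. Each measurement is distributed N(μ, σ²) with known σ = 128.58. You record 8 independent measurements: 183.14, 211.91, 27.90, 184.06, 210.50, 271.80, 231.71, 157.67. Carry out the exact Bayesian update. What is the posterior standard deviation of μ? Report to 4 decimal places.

For Normal data with known variance σ², a Normal(μ₀, σ₀²) prior on μ is conjugate. Posterior precision = 1/σ₀² + n/σ²; posterior mean is the precision-weighted average of μ₀ and x̄.
σ₀² = 126.28² = 15946.6384, σ² = 128.58² = 16532.8164; σ² + n·σ₀² = 16532.8164 + 8·15946.6384 = 144105.9236.
Posterior precision = 1/σ₀² + n/σ² = 1/15946.6384 + 8/16532.8164 = (σ² + n·σ₀²)/(σ₀²σ²) = 144105.9236/(15946.6384·16532.8164); posterior variance σₙ² = σ₀²σ²/(σ² + n·σ₀²) = 15946.6384·16532.8164/144105.9236 = 1829.507339.
Posterior SD = √σₙ² = √(15946.6384·16532.8164/144105.9236) = 42.7727.

42.7727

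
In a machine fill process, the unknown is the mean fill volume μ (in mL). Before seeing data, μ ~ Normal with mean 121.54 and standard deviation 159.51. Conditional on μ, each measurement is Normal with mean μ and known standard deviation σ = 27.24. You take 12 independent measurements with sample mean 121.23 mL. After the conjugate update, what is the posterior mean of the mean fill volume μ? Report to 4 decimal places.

For Normal data with known variance σ², a Normal(μ₀, σ₀²) prior on μ is conjugate. Posterior precision = 1/σ₀² + n/σ²; posterior mean is the precision-weighted average of μ₀ and x̄.
n·x̄ = 12·121.23 = 1454.76.
σ₀² = 159.51² = 25443.4401, σ² = 27.24² = 742.0176; σ² + n·σ₀² = 742.0176 + 12·25443.4401 = 306063.2988.
Posterior mean = (μ₀/σ₀² + n·x̄/σ²)/(1/σ₀² + n/σ²) = (σ²·μ₀ + σ₀²·n·x̄)/(σ² + n·σ₀²) = (742.0176·121.54 + 25443.4401·1454.76)/306063.2988 = 37104283.73898/306063.2988 = 121.2308.

121.2308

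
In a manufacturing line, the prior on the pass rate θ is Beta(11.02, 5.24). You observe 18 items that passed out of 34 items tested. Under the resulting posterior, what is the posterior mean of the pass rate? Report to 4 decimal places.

The Beta prior is conjugate to a Binomial/Bernoulli likelihood; the update adds successes to α and failures to β.
Posterior: Beta(α+k, β+n−k) = Beta(11.02+18, 5.24+16) = Beta(29.02, 21.24).
Posterior mean = α/(α+β) = 29.02/50.26 = 0.5774.

0.5774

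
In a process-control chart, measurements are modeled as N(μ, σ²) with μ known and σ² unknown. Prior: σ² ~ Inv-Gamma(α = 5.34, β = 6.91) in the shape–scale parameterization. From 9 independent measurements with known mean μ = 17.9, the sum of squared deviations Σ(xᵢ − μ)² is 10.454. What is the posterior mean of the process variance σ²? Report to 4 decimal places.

1.3730

With known mean μ and an Inverse-Gamma(α, β) prior on σ², the Normal likelihood is conjugate: posterior is Inv-Gamma(α + n/2, β + Σ(xᵢ−μ)²/2).
Posterior: Inv-Gamma(5.34 + 9/2, 6.91 + 10.454/2) = Inv-Gamma(9.84, 12.1370).
E[σ²|data] = β/(α−1) = 12.1370/8.84 = 1.3730.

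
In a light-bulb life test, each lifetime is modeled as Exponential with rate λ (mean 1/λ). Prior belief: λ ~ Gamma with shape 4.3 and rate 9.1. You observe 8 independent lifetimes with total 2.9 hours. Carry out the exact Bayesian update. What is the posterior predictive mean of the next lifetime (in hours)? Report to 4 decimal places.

With a Gamma(shape α, rate β) prior on the exponential rate λ, the posterior after n observations with total T = Σxᵢ is Gamma(α+n, β+T).
Posterior: Gamma(4.3+8, 9.1+2.9) = Gamma(12.3, 12.0).
The predictive distribution for the next observation is Lomax; its mean is β/(α−1) = 12.0/11.3 = 1.0619.

1.0619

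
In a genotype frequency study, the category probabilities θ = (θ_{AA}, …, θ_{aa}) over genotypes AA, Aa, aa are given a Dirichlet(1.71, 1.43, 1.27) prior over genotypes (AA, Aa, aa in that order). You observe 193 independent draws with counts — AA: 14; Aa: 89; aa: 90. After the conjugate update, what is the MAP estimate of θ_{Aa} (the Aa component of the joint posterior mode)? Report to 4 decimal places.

0.4600

The Dirichlet prior is conjugate to the Multinomial likelihood: each posterior αⱼ = prior αⱼ + observed count nⱼ.
Posterior concentration: (15.71, 90.43, 91.27), total = 197.41.
Joint mode component: (α_{Aa}−1)/(Σα−K) = 89.43/194.41 = 0.4600.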